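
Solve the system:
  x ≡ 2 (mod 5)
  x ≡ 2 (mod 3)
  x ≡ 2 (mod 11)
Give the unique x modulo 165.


Moduli 5, 3, 11 are pairwise coprime; by CRT there is a unique solution modulo M = 5 · 3 · 11 = 165.
Solve pairwise, accumulating the modulus:
  Start with x ≡ 2 (mod 5).
  Combine with x ≡ 2 (mod 3): since gcd(5, 3) = 1, we get a unique residue mod 15.
    Write x = 2 + 5·t and substitute into x ≡ 2 (mod 3): 5·t ≡ 2 − 2 = 0 (mod 3).
    Reduce coefficients mod 3: 2·t ≡ 0 (mod 3).
    The inverse of 2 mod 3 is 2 (since 2·2 = 4 = 1·3 + 1), so t ≡ 2·0 = 0 ≡ 0 (mod 3).
    Then x = 2 + 5·0 = 2, valid modulo lcm(5, 3) = 15: x ≡ 2 (mod 15).
  Combine with x ≡ 2 (mod 11): since gcd(15, 11) = 1, we get a unique residue mod 165.
    Write x = 2 + 15·t and substitute into x ≡ 2 (mod 11): 15·t ≡ 2 − 2 = 0 (mod 11).
    Reduce coefficients mod 11: 4·t ≡ 0 (mod 11).
    The inverse of 4 mod 11 is 3 (since 4·3 = 12 = 1·11 + 1), so t ≡ 3·0 = 0 ≡ 0 (mod 11).
    Then x = 2 + 15·0 = 2, valid modulo lcm(15, 11) = 165: x ≡ 2 (mod 165).
Verify: 2 mod 5 = 2 ✓, 2 mod 3 = 2 ✓, 2 mod 11 = 2 ✓.

x ≡ 2 (mod 165).


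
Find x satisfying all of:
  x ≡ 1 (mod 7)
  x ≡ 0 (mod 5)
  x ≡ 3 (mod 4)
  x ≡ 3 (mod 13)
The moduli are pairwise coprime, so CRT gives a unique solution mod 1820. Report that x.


Product of moduli M = 7 · 5 · 4 · 13 = 1820.
Merge one congruence at a time:
  Start: x ≡ 1 (mod 7).
  Combine with x ≡ 0 (mod 5); new modulus lcm = 35.
    Write x = 1 + 7·t and substitute into x ≡ 0 (mod 5): 7·t ≡ 0 − 1 = -1 (mod 5).
    Reduce coefficients mod 5: 2·t ≡ 4 (mod 5).
    The inverse of 2 mod 5 is 3 (since 2·3 = 6 = 1·5 + 1), so t ≡ 3·4 = 12 ≡ 2 (mod 5).
    Then x = 1 + 7·2 = 15, valid modulo lcm(7, 5) = 35: x ≡ 15 (mod 35).
  Combine with x ≡ 3 (mod 4); new modulus lcm = 140.
    Write x = 15 + 35·t and substitute into x ≡ 3 (mod 4): 35·t ≡ 3 − 15 = -12 (mod 4).
    Reduce coefficients mod 4: 3·t ≡ 0 (mod 4).
    The inverse of 3 mod 4 is 3 (since 3·3 = 9 = 2·4 + 1), so t ≡ 3·0 = 0 ≡ 0 (mod 4).
    Then x = 15 + 35·0 = 15, valid modulo lcm(35, 4) = 140: x ≡ 15 (mod 140).
  Combine with x ≡ 3 (mod 13); new modulus lcm = 1820.
    Write x = 15 + 140·t and substitute into x ≡ 3 (mod 13): 140·t ≡ 3 − 15 = -12 (mod 13).
    Reduce coefficients mod 13: 10·t ≡ 1 (mod 13).
    The inverse of 10 mod 13 is 4 (since 10·4 = 40 = 3·13 + 1), so t ≡ 4·1 = 4 ≡ 4 (mod 13).
    Then x = 15 + 140·4 = 575, valid modulo lcm(140, 13) = 1820: x ≡ 575 (mod 1820).
Verify against each original: 575 mod 7 = 1, 575 mod 5 = 0, 575 mod 4 = 3, 575 mod 13 = 3.

x ≡ 575 (mod 1820).


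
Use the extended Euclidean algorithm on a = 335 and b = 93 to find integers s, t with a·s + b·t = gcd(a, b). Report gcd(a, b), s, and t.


Euclidean algorithm on (335, 93) — divide until remainder is 0:
  335 = 3 · 93 + 56
  93 = 1 · 56 + 37
  56 = 1 · 37 + 19
  37 = 1 · 19 + 18
  19 = 1 · 18 + 1
  18 = 18 · 1 + 0
gcd(335, 93) = 1.
Track Bezout coefficients alongside the remainders: start with r₀ = 335 = a·1 + b·0 (s = 1, t = 0) and r₁ = 93 = a·0 + b·1 (s = 0, t = 1); each new remainder r_{k+1} = r_{k-1} − q_k·r_k inherits s_{k+1} = s_{k-1} − q_k·s_k, t_{k+1} = t_{k-1} − q_k·t_k, so r_k = a·s_k + b·t_k at every step:
  q = 3: r = 56, s = 1 − 3·0 = 1, t = 0 − 3·1 = -3  (check: 335·1 + 93·(-3) = 56)
  q = 1: r = 37, s = 0 − 1·1 = -1, t = 1 − 1·(-3) = 4  (check: 335·(-1) + 93·4 = 37)
  q = 1: r = 19, s = 1 − 1·(-1) = 2, t = -3 − 1·4 = -7  (check: 335·2 + 93·(-7) = 19)
  q = 1: r = 18, s = -1 − 1·2 = -3, t = 4 − 1·(-7) = 11  (check: 335·(-3) + 93·11 = 18)
  q = 1: r = 1, s = 2 − 1·(-3) = 5, t = -7 − 1·11 = -18  (check: 335·5 + 93·(-18) = 1)
The row with r = 1 (the gcd) gives the Bezout coefficients s = 5, t = -18.
Result: 335 · (5) + 93 · (-18) = 1.

gcd(335, 93) = 1; s = 5, t = -18 (check: 335·5 + 93·(-18) = 1).


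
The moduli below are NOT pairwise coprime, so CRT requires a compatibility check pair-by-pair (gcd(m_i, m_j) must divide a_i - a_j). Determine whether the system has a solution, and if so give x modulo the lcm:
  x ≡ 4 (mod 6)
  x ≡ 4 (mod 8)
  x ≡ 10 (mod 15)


Moduli 6, 8, 15 are not pairwise coprime, so CRT works modulo lcm(m_i) when all pairwise compatibility conditions hold.
Pairwise compatibility: gcd(m_i, m_j) must divide a_i - a_j for every pair.
Merge one congruence at a time:
  Start: x ≡ 4 (mod 6).
  Combine with x ≡ 4 (mod 8): gcd(6, 8) = 2; 4 - 4 = 0, which IS divisible by 2, so compatible.
    Write x = 4 + 6·t and substitute into x ≡ 4 (mod 8): 6·t ≡ 4 − 4 = 0 (mod 8).
    Divide the congruence (and modulus) by g = 2: 3·t ≡ 0 (mod 4).
    The inverse of 3 mod 4 is 3 (since 3·3 = 9 = 2·4 + 1), so t ≡ 3·0 = 0 ≡ 0 (mod 4).
    Then x = 4 + 6·0 = 4, valid modulo lcm(6, 8) = 24: x ≡ 4 (mod 24).
  Combine with x ≡ 10 (mod 15): gcd(24, 15) = 3; 10 - 4 = 6, which IS divisible by 3, so compatible.
    Write x = 4 + 24·t and substitute into x ≡ 10 (mod 15): 24·t ≡ 10 − 4 = 6 (mod 15).
    Divide the congruence (and modulus) by g = 3: 8·t ≡ 2 (mod 5).
    Reduce coefficients mod 5: 3·t ≡ 2 (mod 5).
    The inverse of 3 mod 5 is 2 (since 3·2 = 6 = 1·5 + 1), so t ≡ 2·2 = 4 ≡ 4 (mod 5).
    Then x = 4 + 24·4 = 100, valid modulo lcm(24, 15) = 120: x ≡ 100 (mod 120).
Verify: 100 mod 6 = 4, 100 mod 8 = 4, 100 mod 15 = 10.

x ≡ 100 (mod 120).


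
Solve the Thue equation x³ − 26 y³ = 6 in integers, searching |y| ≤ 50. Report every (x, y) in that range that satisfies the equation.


The equation is x³ - 26y³ = 6. For fixed y, x³ = 26·y³ + 6, so a solution requires the RHS to be a perfect cube.
Strategy: iterate y from -50 to 50, compute RHS = 26·y³ + 6, and check whether it is a (positive or negative) perfect cube.
Check small values of y:
  y = 0: RHS = 6 is not a perfect cube.
  y = 1: RHS = 32 is not a perfect cube.
  y = -1: RHS = -20 is not a perfect cube.
  y = 2: RHS = 214 is not a perfect cube.
  y = -2: RHS = -202 is not a perfect cube.
  y = 3: RHS = 708 is not a perfect cube.
  y = -3: RHS = -696 is not a perfect cube.
Continuing the search up to |y| = 50 finds no solutions either.
No (x, y) in the scanned range satisfies the equation.

No integer solutions with |y| ≤ 50.


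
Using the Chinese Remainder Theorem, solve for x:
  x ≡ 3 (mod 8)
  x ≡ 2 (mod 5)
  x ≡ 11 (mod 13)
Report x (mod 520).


Moduli 8, 5, 13 are pairwise coprime; by CRT there is a unique solution modulo M = 8 · 5 · 13 = 520.
Solve pairwise, accumulating the modulus:
  Start with x ≡ 3 (mod 8).
  Combine with x ≡ 2 (mod 5): since gcd(8, 5) = 1, we get a unique residue mod 40.
    Write x = 3 + 8·t and substitute into x ≡ 2 (mod 5): 8·t ≡ 2 − 3 = -1 (mod 5).
    Reduce coefficients mod 5: 3·t ≡ 4 (mod 5).
    The inverse of 3 mod 5 is 2 (since 3·2 = 6 = 1·5 + 1), so t ≡ 2·4 = 8 ≡ 3 (mod 5).
    Then x = 3 + 8·3 = 27, valid modulo lcm(8, 5) = 40: x ≡ 27 (mod 40).
  Combine with x ≡ 11 (mod 13): since gcd(40, 13) = 1, we get a unique residue mod 520.
    Write x = 27 + 40·t and substitute into x ≡ 11 (mod 13): 40·t ≡ 11 − 27 = -16 (mod 13).
    Reduce coefficients mod 13: 1·t ≡ 10 (mod 13).
    So t ≡ 10 (mod 13).
    Then x = 27 + 40·10 = 427, valid modulo lcm(40, 13) = 520: x ≡ 427 (mod 520).
Verify: 427 mod 8 = 3 ✓, 427 mod 5 = 2 ✓, 427 mod 13 = 11 ✓.

x ≡ 427 (mod 520).


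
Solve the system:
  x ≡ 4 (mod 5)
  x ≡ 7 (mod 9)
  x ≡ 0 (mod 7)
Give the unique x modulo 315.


Moduli 5, 9, 7 are pairwise coprime; by CRT there is a unique solution modulo M = 5 · 9 · 7 = 315.
Solve pairwise, accumulating the modulus:
  Start with x ≡ 4 (mod 5).
  Combine with x ≡ 7 (mod 9): since gcd(5, 9) = 1, we get a unique residue mod 45.
    Write x = 4 + 5·t and substitute into x ≡ 7 (mod 9): 5·t ≡ 7 − 4 = 3 (mod 9).
    The inverse of 5 mod 9 is 2 (since 5·2 = 10 = 1·9 + 1), so t ≡ 2·3 = 6 ≡ 6 (mod 9).
    Then x = 4 + 5·6 = 34, valid modulo lcm(5, 9) = 45: x ≡ 34 (mod 45).
  Combine with x ≡ 0 (mod 7): since gcd(45, 7) = 1, we get a unique residue mod 315.
    Write x = 34 + 45·t and substitute into x ≡ 0 (mod 7): 45·t ≡ 0 − 34 = -34 (mod 7).
    Reduce coefficients mod 7: 3·t ≡ 1 (mod 7).
    The inverse of 3 mod 7 is 5 (since 3·5 = 15 = 2·7 + 1), so t ≡ 5·1 = 5 ≡ 5 (mod 7).
    Then x = 34 + 45·5 = 259, valid modulo lcm(45, 7) = 315: x ≡ 259 (mod 315).
Verify: 259 mod 5 = 4 ✓, 259 mod 9 = 7 ✓, 259 mod 7 = 0 ✓.

x ≡ 259 (mod 315).


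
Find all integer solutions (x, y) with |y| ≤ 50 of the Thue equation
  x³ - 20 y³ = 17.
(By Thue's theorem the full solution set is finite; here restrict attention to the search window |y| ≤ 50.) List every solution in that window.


The equation is x³ - 20y³ = 17. For fixed y, x³ = 20·y³ + 17, so a solution requires the RHS to be a perfect cube.
Strategy: iterate y from -50 to 50, compute RHS = 20·y³ + 17, and check whether it is a (positive or negative) perfect cube.
Check small values of y:
  y = 0: RHS = 17 is not a perfect cube.
  y = 1: RHS = 37 is not a perfect cube.
  y = -1: RHS = -3 is not a perfect cube.
  y = 2: RHS = 177 is not a perfect cube.
  y = -2: RHS = -143 is not a perfect cube.
  y = 3: RHS = 557 is not a perfect cube.
  y = -3: RHS = -523 is not a perfect cube.
Continuing the search up to |y| = 50 finds no solutions either.
No (x, y) in the scanned range satisfies the equation.

No integer solutions with |y| ≤ 50.


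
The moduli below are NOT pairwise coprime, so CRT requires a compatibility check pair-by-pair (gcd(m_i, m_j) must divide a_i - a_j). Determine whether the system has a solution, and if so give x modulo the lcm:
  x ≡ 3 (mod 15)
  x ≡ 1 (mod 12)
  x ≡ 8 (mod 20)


Moduli 15, 12, 20 are not pairwise coprime, so CRT works modulo lcm(m_i) when all pairwise compatibility conditions hold.
Pairwise compatibility: gcd(m_i, m_j) must divide a_i - a_j for every pair.
Merge one congruence at a time:
  Start: x ≡ 3 (mod 15).
  Combine with x ≡ 1 (mod 12): gcd(15, 12) = 3, and 1 - 3 = -2 is NOT divisible by 3.
    ⇒ system is inconsistent (no integer solution).

No solution (the system is inconsistent).


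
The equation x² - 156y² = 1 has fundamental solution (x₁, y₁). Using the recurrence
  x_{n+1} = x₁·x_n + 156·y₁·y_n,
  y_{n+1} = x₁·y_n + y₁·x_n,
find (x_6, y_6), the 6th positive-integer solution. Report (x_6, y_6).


Step 1: Find the fundamental solution (x₁, y₁) of x² - 156y² = 1.
  Expand √156 as a continued fraction. a₀ = ⌊√156⌋ = 12; iterate m_{k+1} = d_k·a_k − m_k, d_{k+1} = (156 − m_{k+1}²)/d_k, a_{k+1} = ⌊(a₀ + m_{k+1})/d_{k+1}⌋ (starting m₀ = 0, d₀ = 1), with convergents p_k = a_k·p_{k-1} + p_{k-2}, q_k = a_k·q_{k-1} + q_{k-2} (p₋₁ = 1, q₋₁ = 0):
  k = 0: a₀ = 12; p₀/q₀ = 12/1; p₀² − 156·q₀² = 144 − 156 = -12.
  k = 1: m = 12, d = 12, a = ⌊(12 + 12)/12⌋ = 2; p/q = (2·12 + 1)/(2·1 + 0) = 25/2; p² − 156·q² = 625 − 624 = 1.
  The first convergent with p² − 156·q² = 1 gives the fundamental solution (x₁, y₁) = (25, 2).
Step 2: Apply the recurrence (x_{n+1}, y_{n+1}) = (x₁x_n + 156y₁y_n, x₁y_n + y₁x_n) repeatedly.
  From (x_1, y_1) = (25, 2): x_2 = 25·25 + 156·2·2 = 1249; y_2 = 25·2 + 2·25 = 100.
  From (x_2, y_2) = (1249, 100): x_3 = 25·1249 + 156·2·100 = 62425; y_3 = 25·100 + 2·1249 = 4998.
  From (x_3, y_3) = (62425, 4998): x_4 = 25·62425 + 156·2·4998 = 3120001; y_4 = 25·4998 + 2·62425 = 249800.
  From (x_4, y_4) = (3120001, 249800): x_5 = 25·3120001 + 156·2·249800 = 155937625; y_5 = 25·249800 + 2·3120001 = 12485002.
  From (x_5, y_5) = (155937625, 12485002): x_6 = 25·155937625 + 156·2·12485002 = 7793761249; y_6 = 25·12485002 + 2·155937625 = 624000300.
Step 3: Verify x_6² - 156·y_6² = 60742714406414040001 - 60742714406414040000 = 1 (should be 1). ✓

(x_1, y_1) = (25, 2); (x_6, y_6) = (7793761249, 624000300).


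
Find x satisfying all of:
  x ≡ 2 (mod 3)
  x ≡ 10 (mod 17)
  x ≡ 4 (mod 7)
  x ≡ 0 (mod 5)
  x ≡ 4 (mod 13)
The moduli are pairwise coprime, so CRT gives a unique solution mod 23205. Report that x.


Product of moduli M = 3 · 17 · 7 · 5 · 13 = 23205.
Merge one congruence at a time:
  Start: x ≡ 2 (mod 3).
  Combine with x ≡ 10 (mod 17); new modulus lcm = 51.
    Write x = 2 + 3·t and substitute into x ≡ 10 (mod 17): 3·t ≡ 10 − 2 = 8 (mod 17).
    The inverse of 3 mod 17 is 6 (since 3·6 = 18 = 1·17 + 1), so t ≡ 6·8 = 48 ≡ 14 (mod 17).
    Then x = 2 + 3·14 = 44, valid modulo lcm(3, 17) = 51: x ≡ 44 (mod 51).
  Combine with x ≡ 4 (mod 7); new modulus lcm = 357.
    Write x = 44 + 51·t and substitute into x ≡ 4 (mod 7): 51·t ≡ 4 − 44 = -40 (mod 7).
    Reduce coefficients mod 7: 2·t ≡ 2 (mod 7).
    The inverse of 2 mod 7 is 4 (since 2·4 = 8 = 1·7 + 1), so t ≡ 4·2 = 8 ≡ 1 (mod 7).
    Then x = 44 + 51·1 = 95, valid modulo lcm(51, 7) = 357: x ≡ 95 (mod 357).
  Combine with x ≡ 0 (mod 5); new modulus lcm = 1785.
    Write x = 95 + 357·t and substitute into x ≡ 0 (mod 5): 357·t ≡ 0 − 95 = -95 (mod 5).
    Reduce coefficients mod 5: 2·t ≡ 0 (mod 5).
    The inverse of 2 mod 5 is 3 (since 2·3 = 6 = 1·5 + 1), so t ≡ 3·0 = 0 ≡ 0 (mod 5).
    Then x = 95 + 357·0 = 95, valid modulo lcm(357, 5) = 1785: x ≡ 95 (mod 1785).
  Combine with x ≡ 4 (mod 13); new modulus lcm = 23205.
    Write x = 95 + 1785·t and substitute into x ≡ 4 (mod 13): 1785·t ≡ 4 − 95 = -91 (mod 13).
    Reduce coefficients mod 13: 4·t ≡ 0 (mod 13).
    The inverse of 4 mod 13 is 10 (since 4·10 = 40 = 3·13 + 1), so t ≡ 10·0 = 0 ≡ 0 (mod 13).
    Then x = 95 + 1785·0 = 95, valid modulo lcm(1785, 13) = 23205: x ≡ 95 (mod 23205).
Verify against each original: 95 mod 3 = 2, 95 mod 17 = 10, 95 mod 7 = 4, 95 mod 5 = 0, 95 mod 13 = 4.

x ≡ 95 (mod 23205).


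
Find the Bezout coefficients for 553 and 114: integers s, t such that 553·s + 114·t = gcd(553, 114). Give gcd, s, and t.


Euclidean algorithm on (553, 114) — divide until remainder is 0:
  553 = 4 · 114 + 97
  114 = 1 · 97 + 17
  97 = 5 · 17 + 12
  17 = 1 · 12 + 5
  12 = 2 · 5 + 2
  5 = 2 · 2 + 1
  2 = 2 · 1 + 0
gcd(553, 114) = 1.
Track Bezout coefficients alongside the remainders: start with r₀ = 553 = a·1 + b·0 (s = 1, t = 0) and r₁ = 114 = a·0 + b·1 (s = 0, t = 1); each new remainder r_{k+1} = r_{k-1} − q_k·r_k inherits s_{k+1} = s_{k-1} − q_k·s_k, t_{k+1} = t_{k-1} − q_k·t_k, so r_k = a·s_k + b·t_k at every step:
  q = 4: r = 97, s = 1 − 4·0 = 1, t = 0 − 4·1 = -4  (check: 553·1 + 114·(-4) = 97)
  q = 1: r = 17, s = 0 − 1·1 = -1, t = 1 − 1·(-4) = 5  (check: 553·(-1) + 114·5 = 17)
  q = 5: r = 12, s = 1 − 5·(-1) = 6, t = -4 − 5·5 = -29  (check: 553·6 + 114·(-29) = 12)
  q = 1: r = 5, s = -1 − 1·6 = -7, t = 5 − 1·(-29) = 34  (check: 553·(-7) + 114·34 = 5)
  q = 2: r = 2, s = 6 − 2·(-7) = 20, t = -29 − 2·34 = -97  (check: 553·20 + 114·(-97) = 2)
  q = 2: r = 1, s = -7 − 2·20 = -47, t = 34 − 2·(-97) = 228  (check: 553·(-47) + 114·228 = 1)
The row with r = 1 (the gcd) gives the Bezout coefficients s = -47, t = 228.
Result: 553 · (-47) + 114 · (228) = 1.

gcd(553, 114) = 1; s = -47, t = 228 (check: 553·(-47) + 114·228 = 1).


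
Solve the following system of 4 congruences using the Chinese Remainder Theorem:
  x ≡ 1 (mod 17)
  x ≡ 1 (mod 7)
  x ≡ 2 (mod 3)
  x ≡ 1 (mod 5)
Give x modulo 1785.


Product of moduli M = 17 · 7 · 3 · 5 = 1785.
Merge one congruence at a time:
  Start: x ≡ 1 (mod 17).
  Combine with x ≡ 1 (mod 7); new modulus lcm = 119.
    Write x = 1 + 17·t and substitute into x ≡ 1 (mod 7): 17·t ≡ 1 − 1 = 0 (mod 7).
    Reduce coefficients mod 7: 3·t ≡ 0 (mod 7).
    The inverse of 3 mod 7 is 5 (since 3·5 = 15 = 2·7 + 1), so t ≡ 5·0 = 0 ≡ 0 (mod 7).
    Then x = 1 + 17·0 = 1, valid modulo lcm(17, 7) = 119: x ≡ 1 (mod 119).
  Combine with x ≡ 2 (mod 3); new modulus lcm = 357.
    Write x = 1 + 119·t and substitute into x ≡ 2 (mod 3): 119·t ≡ 2 − 1 = 1 (mod 3).
    Reduce coefficients mod 3: 2·t ≡ 1 (mod 3).
    The inverse of 2 mod 3 is 2 (since 2·2 = 4 = 1·3 + 1), so t ≡ 2·1 = 2 ≡ 2 (mod 3).
    Then x = 1 + 119·2 = 239, valid modulo lcm(119, 3) = 357: x ≡ 239 (mod 357).
  Combine with x ≡ 1 (mod 5); new modulus lcm = 1785.
    Write x = 239 + 357·t and substitute into x ≡ 1 (mod 5): 357·t ≡ 1 − 239 = -238 (mod 5).
    Reduce coefficients mod 5: 2·t ≡ 2 (mod 5).
    The inverse of 2 mod 5 is 3 (since 2·3 = 6 = 1·5 + 1), so t ≡ 3·2 = 6 ≡ 1 (mod 5).
    Then x = 239 + 357·1 = 596, valid modulo lcm(357, 5) = 1785: x ≡ 596 (mod 1785).
Verify against each original: 596 mod 17 = 1, 596 mod 7 = 1, 596 mod 3 = 2, 596 mod 5 = 1.

x ≡ 596 (mod 1785).


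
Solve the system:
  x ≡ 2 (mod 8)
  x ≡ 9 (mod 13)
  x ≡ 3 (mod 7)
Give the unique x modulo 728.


Moduli 8, 13, 7 are pairwise coprime; by CRT there is a unique solution modulo M = 8 · 13 · 7 = 728.
Solve pairwise, accumulating the modulus:
  Start with x ≡ 2 (mod 8).
  Combine with x ≡ 9 (mod 13): since gcd(8, 13) = 1, we get a unique residue mod 104.
    Write x = 2 + 8·t and substitute into x ≡ 9 (mod 13): 8·t ≡ 9 − 2 = 7 (mod 13).
    The inverse of 8 mod 13 is 5 (since 8·5 = 40 = 3·13 + 1), so t ≡ 5·7 = 35 ≡ 9 (mod 13).
    Then x = 2 + 8·9 = 74, valid modulo lcm(8, 13) = 104: x ≡ 74 (mod 104).
  Combine with x ≡ 3 (mod 7): since gcd(104, 7) = 1, we get a unique residue mod 728.
    Write x = 74 + 104·t and substitute into x ≡ 3 (mod 7): 104·t ≡ 3 − 74 = -71 (mod 7).
    Reduce coefficients mod 7: 6·t ≡ 6 (mod 7).
    The inverse of 6 mod 7 is 6 (since 6·6 = 36 = 5·7 + 1), so t ≡ 6·6 = 36 ≡ 1 (mod 7).
    Then x = 74 + 104·1 = 178, valid modulo lcm(104, 7) = 728: x ≡ 178 (mod 728).
Verify: 178 mod 8 = 2 ✓, 178 mod 13 = 9 ✓, 178 mod 7 = 3 ✓.

x ≡ 178 (mod 728).


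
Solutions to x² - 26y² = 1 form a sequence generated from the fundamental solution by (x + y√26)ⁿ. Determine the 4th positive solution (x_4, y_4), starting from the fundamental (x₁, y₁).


Step 1: Find the fundamental solution (x₁, y₁) of x² - 26y² = 1.
  Expand √26 as a continued fraction. a₀ = ⌊√26⌋ = 5; iterate m_{k+1} = d_k·a_k − m_k, d_{k+1} = (26 − m_{k+1}²)/d_k, a_{k+1} = ⌊(a₀ + m_{k+1})/d_{k+1}⌋ (starting m₀ = 0, d₀ = 1), with convergents p_k = a_k·p_{k-1} + p_{k-2}, q_k = a_k·q_{k-1} + q_{k-2} (p₋₁ = 1, q₋₁ = 0):
  k = 0: a₀ = 5; p₀/q₀ = 5/1; p₀² − 26·q₀² = 25 − 26 = -1.
  k = 1: m = 5, d = 1, a = ⌊(5 + 5)/1⌋ = 10; p/q = (10·5 + 1)/(10·1 + 0) = 51/10; p² − 26·q² = 2601 − 2600 = 1.
  The first convergent with p² − 26·q² = 1 gives the fundamental solution (x₁, y₁) = (51, 10).
Step 2: Apply the recurrence (x_{n+1}, y_{n+1}) = (x₁x_n + 26y₁y_n, x₁y_n + y₁x_n) repeatedly.
  From (x_1, y_1) = (51, 10): x_2 = 51·51 + 26·10·10 = 5201; y_2 = 51·10 + 10·51 = 1020.
  From (x_2, y_2) = (5201, 1020): x_3 = 51·5201 + 26·10·1020 = 530451; y_3 = 51·1020 + 10·5201 = 104030.
  From (x_3, y_3) = (530451, 104030): x_4 = 51·530451 + 26·10·104030 = 54100801; y_4 = 51·104030 + 10·530451 = 10610040.
Step 3: Verify x_4² - 26·y_4² = 2926896668841601 - 2926896668841600 = 1 (should be 1). ✓

(x_1, y_1) = (51, 10); (x_4, y_4) = (54100801, 10610040).


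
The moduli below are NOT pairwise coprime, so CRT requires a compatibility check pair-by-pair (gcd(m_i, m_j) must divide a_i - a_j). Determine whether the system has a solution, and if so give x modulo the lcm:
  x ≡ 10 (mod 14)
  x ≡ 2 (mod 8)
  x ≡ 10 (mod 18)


Moduli 14, 8, 18 are not pairwise coprime, so CRT works modulo lcm(m_i) when all pairwise compatibility conditions hold.
Pairwise compatibility: gcd(m_i, m_j) must divide a_i - a_j for every pair.
Merge one congruence at a time:
  Start: x ≡ 10 (mod 14).
  Combine with x ≡ 2 (mod 8): gcd(14, 8) = 2; 2 - 10 = -8, which IS divisible by 2, so compatible.
    Write x = 10 + 14·t and substitute into x ≡ 2 (mod 8): 14·t ≡ 2 − 10 = -8 (mod 8).
    Divide the congruence (and modulus) by g = 2: 7·t ≡ -4 (mod 4).
    Reduce coefficients mod 4: 3·t ≡ 0 (mod 4).
    The inverse of 3 mod 4 is 3 (since 3·3 = 9 = 2·4 + 1), so t ≡ 3·0 = 0 ≡ 0 (mod 4).
    Then x = 10 + 14·0 = 10, valid modulo lcm(14, 8) = 56: x ≡ 10 (mod 56).
  Combine with x ≡ 10 (mod 18): gcd(56, 18) = 2; 10 - 10 = 0, which IS divisible by 2, so compatible.
    Write x = 10 + 56·t and substitute into x ≡ 10 (mod 18): 56·t ≡ 10 − 10 = 0 (mod 18).
    Divide the congruence (and modulus) by g = 2: 28·t ≡ 0 (mod 9).
    Reduce coefficients mod 9: 1·t ≡ 0 (mod 9).
    So t ≡ 0 (mod 9).
    Then x = 10 + 56·0 = 10, valid modulo lcm(56, 18) = 504: x ≡ 10 (mod 504).
Verify: 10 mod 14 = 10, 10 mod 8 = 2, 10 mod 18 = 10.

x ≡ 10 (mod 504).


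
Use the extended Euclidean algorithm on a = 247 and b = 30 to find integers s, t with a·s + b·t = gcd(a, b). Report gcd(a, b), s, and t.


Euclidean algorithm on (247, 30) — divide until remainder is 0:
  247 = 8 · 30 + 7
  30 = 4 · 7 + 2
  7 = 3 · 2 + 1
  2 = 2 · 1 + 0
gcd(247, 30) = 1.
Track Bezout coefficients alongside the remainders: start with r₀ = 247 = a·1 + b·0 (s = 1, t = 0) and r₁ = 30 = a·0 + b·1 (s = 0, t = 1); each new remainder r_{k+1} = r_{k-1} − q_k·r_k inherits s_{k+1} = s_{k-1} − q_k·s_k, t_{k+1} = t_{k-1} − q_k·t_k, so r_k = a·s_k + b·t_k at every step:
  q = 8: r = 7, s = 1 − 8·0 = 1, t = 0 − 8·1 = -8  (check: 247·1 + 30·(-8) = 7)
  q = 4: r = 2, s = 0 − 4·1 = -4, t = 1 − 4·(-8) = 33  (check: 247·(-4) + 30·33 = 2)
  q = 3: r = 1, s = 1 − 3·(-4) = 13, t = -8 − 3·33 = -107  (check: 247·13 + 30·(-107) = 1)
The row with r = 1 (the gcd) gives the Bezout coefficients s = 13, t = -107.
Result: 247 · (13) + 30 · (-107) = 1.

gcd(247, 30) = 1; s = 13, t = -107 (check: 247·13 + 30·(-107) = 1).


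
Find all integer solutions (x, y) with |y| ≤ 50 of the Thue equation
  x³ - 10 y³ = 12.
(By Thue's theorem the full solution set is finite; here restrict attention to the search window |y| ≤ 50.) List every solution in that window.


The equation is x³ - 10y³ = 12. For fixed y, x³ = 10·y³ + 12, so a solution requires the RHS to be a perfect cube.
Strategy: iterate y from -50 to 50, compute RHS = 10·y³ + 12, and check whether it is a (positive or negative) perfect cube.
Check small values of y:
  y = 0: RHS = 12 is not a perfect cube.
  y = 1: RHS = 22 is not a perfect cube.
  y = -1: RHS = 2 is not a perfect cube.
  y = 2: RHS = 92 is not a perfect cube.
  y = -2: RHS = -68 is not a perfect cube.
  y = 3: RHS = 282 is not a perfect cube.
  y = -3: RHS = -258 is not a perfect cube.
Continuing the search up to |y| = 50 finds no solutions either.
No (x, y) in the scanned range satisfies the equation.

No integer solutions with |y| ≤ 50.


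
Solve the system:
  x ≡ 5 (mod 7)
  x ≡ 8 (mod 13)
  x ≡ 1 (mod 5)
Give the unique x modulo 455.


Moduli 7, 13, 5 are pairwise coprime; by CRT there is a unique solution modulo M = 7 · 13 · 5 = 455.
Solve pairwise, accumulating the modulus:
  Start with x ≡ 5 (mod 7).
  Combine with x ≡ 8 (mod 13): since gcd(7, 13) = 1, we get a unique residue mod 91.
    Write x = 5 + 7·t and substitute into x ≡ 8 (mod 13): 7·t ≡ 8 − 5 = 3 (mod 13).
    The inverse of 7 mod 13 is 2 (since 7·2 = 14 = 1·13 + 1), so t ≡ 2·3 = 6 ≡ 6 (mod 13).
    Then x = 5 + 7·6 = 47, valid modulo lcm(7, 13) = 91: x ≡ 47 (mod 91).
  Combine with x ≡ 1 (mod 5): since gcd(91, 5) = 1, we get a unique residue mod 455.
    Write x = 47 + 91·t and substitute into x ≡ 1 (mod 5): 91·t ≡ 1 − 47 = -46 (mod 5).
    Reduce coefficients mod 5: 1·t ≡ 4 (mod 5).
    So t ≡ 4 (mod 5).
    Then x = 47 + 91·4 = 411, valid modulo lcm(91, 5) = 455: x ≡ 411 (mod 455).
Verify: 411 mod 7 = 5 ✓, 411 mod 13 = 8 ✓, 411 mod 5 = 1 ✓.

x ≡ 411 (mod 455).


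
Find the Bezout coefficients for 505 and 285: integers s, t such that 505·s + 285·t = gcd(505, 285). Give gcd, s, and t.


Euclidean algorithm on (505, 285) — divide until remainder is 0:
  505 = 1 · 285 + 220
  285 = 1 · 220 + 65
  220 = 3 · 65 + 25
  65 = 2 · 25 + 15
  25 = 1 · 15 + 10
  15 = 1 · 10 + 5
  10 = 2 · 5 + 0
gcd(505, 285) = 5.
Track Bezout coefficients alongside the remainders: start with r₀ = 505 = a·1 + b·0 (s = 1, t = 0) and r₁ = 285 = a·0 + b·1 (s = 0, t = 1); each new remainder r_{k+1} = r_{k-1} − q_k·r_k inherits s_{k+1} = s_{k-1} − q_k·s_k, t_{k+1} = t_{k-1} − q_k·t_k, so r_k = a·s_k + b·t_k at every step:
  q = 1: r = 220, s = 1 − 1·0 = 1, t = 0 − 1·1 = -1  (check: 505·1 + 285·(-1) = 220)
  q = 1: r = 65, s = 0 − 1·1 = -1, t = 1 − 1·(-1) = 2  (check: 505·(-1) + 285·2 = 65)
  q = 3: r = 25, s = 1 − 3·(-1) = 4, t = -1 − 3·2 = -7  (check: 505·4 + 285·(-7) = 25)
  q = 2: r = 15, s = -1 − 2·4 = -9, t = 2 − 2·(-7) = 16  (check: 505·(-9) + 285·16 = 15)
  q = 1: r = 10, s = 4 − 1·(-9) = 13, t = -7 − 1·16 = -23  (check: 505·13 + 285·(-23) = 10)
  q = 1: r = 5, s = -9 − 1·13 = -22, t = 16 − 1·(-23) = 39  (check: 505·(-22) + 285·39 = 5)
The row with r = 5 (the gcd) gives the Bezout coefficients s = -22, t = 39.
Result: 505 · (-22) + 285 · (39) = 5.

gcd(505, 285) = 5; s = -22, t = 39 (check: 505·(-22) + 285·39 = 5).


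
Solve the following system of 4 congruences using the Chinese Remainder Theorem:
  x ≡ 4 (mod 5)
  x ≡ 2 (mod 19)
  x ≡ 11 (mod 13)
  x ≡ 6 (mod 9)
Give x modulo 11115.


Product of moduli M = 5 · 19 · 13 · 9 = 11115.
Merge one congruence at a time:
  Start: x ≡ 4 (mod 5).
  Combine with x ≡ 2 (mod 19); new modulus lcm = 95.
    Write x = 4 + 5·t and substitute into x ≡ 2 (mod 19): 5·t ≡ 2 − 4 = -2 (mod 19).
    Reduce coefficients mod 19: 5·t ≡ 17 (mod 19).
    The inverse of 5 mod 19 is 4 (since 5·4 = 20 = 1·19 + 1), so t ≡ 4·17 = 68 ≡ 11 (mod 19).
    Then x = 4 + 5·11 = 59, valid modulo lcm(5, 19) = 95: x ≡ 59 (mod 95).
  Combine with x ≡ 11 (mod 13); new modulus lcm = 1235.
    Write x = 59 + 95·t and substitute into x ≡ 11 (mod 13): 95·t ≡ 11 − 59 = -48 (mod 13).
    Reduce coefficients mod 13: 4·t ≡ 4 (mod 13).
    The inverse of 4 mod 13 is 10 (since 4·10 = 40 = 3·13 + 1), so t ≡ 10·4 = 40 ≡ 1 (mod 13).
    Then x = 59 + 95·1 = 154, valid modulo lcm(95, 13) = 1235: x ≡ 154 (mod 1235).
  Combine with x ≡ 6 (mod 9); new modulus lcm = 11115.
    Write x = 154 + 1235·t and substitute into x ≡ 6 (mod 9): 1235·t ≡ 6 − 154 = -148 (mod 9).
    Reduce coefficients mod 9: 2·t ≡ 5 (mod 9).
    The inverse of 2 mod 9 is 5 (since 2·5 = 10 = 1·9 + 1), so t ≡ 5·5 = 25 ≡ 7 (mod 9).
    Then x = 154 + 1235·7 = 8799, valid modulo lcm(1235, 9) = 11115: x ≡ 8799 (mod 11115).
Verify against each original: 8799 mod 5 = 4, 8799 mod 19 = 2, 8799 mod 13 = 11, 8799 mod 9 = 6.

x ≡ 8799 (mod 11115).


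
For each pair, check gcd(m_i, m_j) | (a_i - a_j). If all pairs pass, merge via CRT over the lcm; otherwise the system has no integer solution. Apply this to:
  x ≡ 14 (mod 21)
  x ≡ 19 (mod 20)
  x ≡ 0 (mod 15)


Moduli 21, 20, 15 are not pairwise coprime, so CRT works modulo lcm(m_i) when all pairwise compatibility conditions hold.
Pairwise compatibility: gcd(m_i, m_j) must divide a_i - a_j for every pair.
Merge one congruence at a time:
  Start: x ≡ 14 (mod 21).
  Combine with x ≡ 19 (mod 20): gcd(21, 20) = 1; 19 - 14 = 5, which IS divisible by 1, so compatible.
    Write x = 14 + 21·t and substitute into x ≡ 19 (mod 20): 21·t ≡ 19 − 14 = 5 (mod 20).
    Reduce coefficients mod 20: 1·t ≡ 5 (mod 20).
    So t ≡ 5 (mod 20).
    Then x = 14 + 21·5 = 119, valid modulo lcm(21, 20) = 420: x ≡ 119 (mod 420).
  Combine with x ≡ 0 (mod 15): gcd(420, 15) = 15, and 0 - 119 = -119 is NOT divisible by 15.
    ⇒ system is inconsistent (no integer solution).

No solution (the system is inconsistent).


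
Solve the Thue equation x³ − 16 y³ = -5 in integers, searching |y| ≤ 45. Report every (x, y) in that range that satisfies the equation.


The equation is x³ - 16y³ = -5. For fixed y, x³ = 16·y³ − 5, so a solution requires the RHS to be a perfect cube.
Strategy: iterate y from -45 to 45, compute RHS = 16·y³ − 5, and check whether it is a (positive or negative) perfect cube.
Check small values of y:
  y = 0: RHS = -5 is not a perfect cube.
  y = 1: RHS = 11 is not a perfect cube.
  y = -1: RHS = -21 is not a perfect cube.
  y = 2: RHS = 123 is not a perfect cube.
  y = -2: RHS = -133 is not a perfect cube.
  y = 3: RHS = 427 is not a perfect cube.
  y = -3: RHS = -437 is not a perfect cube.
Continuing the search up to |y| = 45 finds no solutions either.
No (x, y) in the scanned range satisfies the equation.

No integer solutions with |y| ≤ 45.


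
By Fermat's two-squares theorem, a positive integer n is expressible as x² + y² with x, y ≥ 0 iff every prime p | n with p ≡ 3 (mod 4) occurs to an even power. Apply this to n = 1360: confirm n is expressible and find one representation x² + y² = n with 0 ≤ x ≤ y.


Step 1: Factor n = 1360 = 2^4 · 5 · 17.
Step 2: Check the mod-4 condition on each prime factor: 2 = 2 (special); 5 ≡ 1 (mod 4), exponent 1; 17 ≡ 1 (mod 4), exponent 1.
All primes ≡ 3 (mod 4) appear to even exponent (or don't appear), so by the two-squares theorem n IS expressible as a sum of two squares.
Step 3: Build a representation. Group n = k² · m with k = 4 and m = 5 · 17 = 85 (a product of primes ≡ 1 (mod 4)); a representation of m scales to one of n via (k·x)² + (k·y)² = k²(x² + y²). Each prime p ≡ 1 (mod 4) is itself a sum of two squares; find a² by testing p − a² for a perfect square:
  5: 5 − 1² = 4 = 2² ⇒ 5 = 1² + 2².
  17: 17 − 1² = 16 = 4² ⇒ 17 = 1² + 4².
  Combine using the Brahmagupta–Fibonacci identity (a² + b²)(c² + d²) = (ac − bd)² + (ad + bc)² = (ac + bd)² + (ad − bc)²:
  5 · 17 = 85: from (1² + 2²)(1² + 4²), take (1·1 − 2·4, 1·4 + 2·1) = (1 − 8, 4 + 2) = (-7, 6); dropping signs (only squares matter) gives (7, 6); check 7² + 6² = 49 + 36 = 85 ✓.
  Scale by k = 4: (4·7, 4·6) = (28, 24).
Step 4: Order so x ≤ y and verify: 24² + 28² = 576 + 784 = 1360 = n. ✓

n = 1360 = 24² + 28² (one valid representation with x ≤ y).


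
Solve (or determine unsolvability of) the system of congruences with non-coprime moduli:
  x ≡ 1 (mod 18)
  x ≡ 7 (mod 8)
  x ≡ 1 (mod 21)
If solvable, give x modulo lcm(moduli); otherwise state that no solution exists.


Moduli 18, 8, 21 are not pairwise coprime, so CRT works modulo lcm(m_i) when all pairwise compatibility conditions hold.
Pairwise compatibility: gcd(m_i, m_j) must divide a_i - a_j for every pair.
Merge one congruence at a time:
  Start: x ≡ 1 (mod 18).
  Combine with x ≡ 7 (mod 8): gcd(18, 8) = 2; 7 - 1 = 6, which IS divisible by 2, so compatible.
    Write x = 1 + 18·t and substitute into x ≡ 7 (mod 8): 18·t ≡ 7 − 1 = 6 (mod 8).
    Divide the congruence (and modulus) by g = 2: 9·t ≡ 3 (mod 4).
    Reduce coefficients mod 4: 1·t ≡ 3 (mod 4).
    So t ≡ 3 (mod 4).
    Then x = 1 + 18·3 = 55, valid modulo lcm(18, 8) = 72: x ≡ 55 (mod 72).
  Combine with x ≡ 1 (mod 21): gcd(72, 21) = 3; 1 - 55 = -54, which IS divisible by 3, so compatible.
    Write x = 55 + 72·t and substitute into x ≡ 1 (mod 21): 72·t ≡ 1 − 55 = -54 (mod 21).
    Divide the congruence (and modulus) by g = 3: 24·t ≡ -18 (mod 7).
    Reduce coefficients mod 7: 3·t ≡ 3 (mod 7).
    The inverse of 3 mod 7 is 5 (since 3·5 = 15 = 2·7 + 1), so t ≡ 5·3 = 15 ≡ 1 (mod 7).
    Then x = 55 + 72·1 = 127, valid modulo lcm(72, 21) = 504: x ≡ 127 (mod 504).
Verify: 127 mod 18 = 1, 127 mod 8 = 7, 127 mod 21 = 1.

x ≡ 127 (mod 504).


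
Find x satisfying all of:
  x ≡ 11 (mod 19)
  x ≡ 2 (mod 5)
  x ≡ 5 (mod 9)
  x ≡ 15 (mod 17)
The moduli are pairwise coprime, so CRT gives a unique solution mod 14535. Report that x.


Product of moduli M = 19 · 5 · 9 · 17 = 14535.
Merge one congruence at a time:
  Start: x ≡ 11 (mod 19).
  Combine with x ≡ 2 (mod 5); new modulus lcm = 95.
    Write x = 11 + 19·t and substitute into x ≡ 2 (mod 5): 19·t ≡ 2 − 11 = -9 (mod 5).
    Reduce coefficients mod 5: 4·t ≡ 1 (mod 5).
    The inverse of 4 mod 5 is 4 (since 4·4 = 16 = 3·5 + 1), so t ≡ 4·1 = 4 ≡ 4 (mod 5).
    Then x = 11 + 19·4 = 87, valid modulo lcm(19, 5) = 95: x ≡ 87 (mod 95).
  Combine with x ≡ 5 (mod 9); new modulus lcm = 855.
    Write x = 87 + 95·t and substitute into x ≡ 5 (mod 9): 95·t ≡ 5 − 87 = -82 (mod 9).
    Reduce coefficients mod 9: 5·t ≡ 8 (mod 9).
    The inverse of 5 mod 9 is 2 (since 5·2 = 10 = 1·9 + 1), so t ≡ 2·8 = 16 ≡ 7 (mod 9).
    Then x = 87 + 95·7 = 752, valid modulo lcm(95, 9) = 855: x ≡ 752 (mod 855).
  Combine with x ≡ 15 (mod 17); new modulus lcm = 14535.
    Write x = 752 + 855·t and substitute into x ≡ 15 (mod 17): 855·t ≡ 15 − 752 = -737 (mod 17).
    Reduce coefficients mod 17: 5·t ≡ 11 (mod 17).
    The inverse of 5 mod 17 is 7 (since 5·7 = 35 = 2·17 + 1), so t ≡ 7·11 = 77 ≡ 9 (mod 17).
    Then x = 752 + 855·9 = 8447, valid modulo lcm(855, 17) = 14535: x ≡ 8447 (mod 14535).
Verify against each original: 8447 mod 19 = 11, 8447 mod 5 = 2, 8447 mod 9 = 5, 8447 mod 17 = 15.

x ≡ 8447 (mod 14535).


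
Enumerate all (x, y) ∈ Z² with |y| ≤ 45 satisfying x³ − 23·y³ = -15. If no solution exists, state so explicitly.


The equation is x³ - 23y³ = -15. For fixed y, x³ = 23·y³ − 15, so a solution requires the RHS to be a perfect cube.
Strategy: iterate y from -45 to 45, compute RHS = 23·y³ − 15, and check whether it is a (positive or negative) perfect cube.
Check small values of y:
  y = 0: RHS = -15 is not a perfect cube.
  y = 1: RHS = 8 = (2)³ ⇒ x = 2 works.
  y = -1: RHS = -38 is not a perfect cube.
  y = 2: RHS = 169 is not a perfect cube.
  y = -2: RHS = -199 is not a perfect cube.
  y = 3: RHS = 606 is not a perfect cube.
  y = -3: RHS = -636 is not a perfect cube.
Continuing the search up to |y| = 45 finds no further solutions beyond those listed.
Collected solutions: (2, 1).

Solutions (with |y| ≤ 45): (2, 1).


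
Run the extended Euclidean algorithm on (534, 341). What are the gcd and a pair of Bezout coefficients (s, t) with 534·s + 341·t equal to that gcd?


Euclidean algorithm on (534, 341) — divide until remainder is 0:
  534 = 1 · 341 + 193
  341 = 1 · 193 + 148
  193 = 1 · 148 + 45
  148 = 3 · 45 + 13
  45 = 3 · 13 + 6
  13 = 2 · 6 + 1
  6 = 6 · 1 + 0
gcd(534, 341) = 1.
Track Bezout coefficients alongside the remainders: start with r₀ = 534 = a·1 + b·0 (s = 1, t = 0) and r₁ = 341 = a·0 + b·1 (s = 0, t = 1); each new remainder r_{k+1} = r_{k-1} − q_k·r_k inherits s_{k+1} = s_{k-1} − q_k·s_k, t_{k+1} = t_{k-1} − q_k·t_k, so r_k = a·s_k + b·t_k at every step:
  q = 1: r = 193, s = 1 − 1·0 = 1, t = 0 − 1·1 = -1  (check: 534·1 + 341·(-1) = 193)
  q = 1: r = 148, s = 0 − 1·1 = -1, t = 1 − 1·(-1) = 2  (check: 534·(-1) + 341·2 = 148)
  q = 1: r = 45, s = 1 − 1·(-1) = 2, t = -1 − 1·2 = -3  (check: 534·2 + 341·(-3) = 45)
  q = 3: r = 13, s = -1 − 3·2 = -7, t = 2 − 3·(-3) = 11  (check: 534·(-7) + 341·11 = 13)
  q = 3: r = 6, s = 2 − 3·(-7) = 23, t = -3 − 3·11 = -36  (check: 534·23 + 341·(-36) = 6)
  q = 2: r = 1, s = -7 − 2·23 = -53, t = 11 − 2·(-36) = 83  (check: 534·(-53) + 341·83 = 1)
The row with r = 1 (the gcd) gives the Bezout coefficients s = -53, t = 83.
Result: 534 · (-53) + 341 · (83) = 1.

gcd(534, 341) = 1; s = -53, t = 83 (check: 534·(-53) + 341·83 = 1).


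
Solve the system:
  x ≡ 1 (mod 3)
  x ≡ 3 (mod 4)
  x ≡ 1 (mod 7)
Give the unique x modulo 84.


Moduli 3, 4, 7 are pairwise coprime; by CRT there is a unique solution modulo M = 3 · 4 · 7 = 84.
Solve pairwise, accumulating the modulus:
  Start with x ≡ 1 (mod 3).
  Combine with x ≡ 3 (mod 4): since gcd(3, 4) = 1, we get a unique residue mod 12.
    Write x = 1 + 3·t and substitute into x ≡ 3 (mod 4): 3·t ≡ 3 − 1 = 2 (mod 4).
    The inverse of 3 mod 4 is 3 (since 3·3 = 9 = 2·4 + 1), so t ≡ 3·2 = 6 ≡ 2 (mod 4).
    Then x = 1 + 3·2 = 7, valid modulo lcm(3, 4) = 12: x ≡ 7 (mod 12).
  Combine with x ≡ 1 (mod 7): since gcd(12, 7) = 1, we get a unique residue mod 84.
    Write x = 7 + 12·t and substitute into x ≡ 1 (mod 7): 12·t ≡ 1 − 7 = -6 (mod 7).
    Reduce coefficients mod 7: 5·t ≡ 1 (mod 7).
    The inverse of 5 mod 7 is 3 (since 5·3 = 15 = 2·7 + 1), so t ≡ 3·1 = 3 ≡ 3 (mod 7).
    Then x = 7 + 12·3 = 43, valid modulo lcm(12, 7) = 84: x ≡ 43 (mod 84).
Verify: 43 mod 3 = 1 ✓, 43 mod 4 = 3 ✓, 43 mod 7 = 1 ✓.

x ≡ 43 (mod 84).


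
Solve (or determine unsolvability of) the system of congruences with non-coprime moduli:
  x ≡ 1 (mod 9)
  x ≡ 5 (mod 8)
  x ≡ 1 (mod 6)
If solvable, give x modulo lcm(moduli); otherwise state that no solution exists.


Moduli 9, 8, 6 are not pairwise coprime, so CRT works modulo lcm(m_i) when all pairwise compatibility conditions hold.
Pairwise compatibility: gcd(m_i, m_j) must divide a_i - a_j for every pair.
Merge one congruence at a time:
  Start: x ≡ 1 (mod 9).
  Combine with x ≡ 5 (mod 8): gcd(9, 8) = 1; 5 - 1 = 4, which IS divisible by 1, so compatible.
    Write x = 1 + 9·t and substitute into x ≡ 5 (mod 8): 9·t ≡ 5 − 1 = 4 (mod 8).
    Reduce coefficients mod 8: 1·t ≡ 4 (mod 8).
    So t ≡ 4 (mod 8).
    Then x = 1 + 9·4 = 37, valid modulo lcm(9, 8) = 72: x ≡ 37 (mod 72).
  Combine with x ≡ 1 (mod 6): gcd(72, 6) = 6; 1 - 37 = -36, which IS divisible by 6, so compatible.
    Write x = 37 + 72·t and substitute into x ≡ 1 (mod 6): 72·t ≡ 1 − 37 = -36 (mod 6).
    Divide the congruence (and modulus) by g = 6: 12·t ≡ -6 (mod 1).
    Modulo 1 every t works; take t = 0.
    Then x = 37 + 72·0 = 37, valid modulo lcm(72, 6) = 72: x ≡ 37 (mod 72).
Verify: 37 mod 9 = 1, 37 mod 8 = 5, 37 mod 6 = 1.

x ≡ 37 (mod 72).


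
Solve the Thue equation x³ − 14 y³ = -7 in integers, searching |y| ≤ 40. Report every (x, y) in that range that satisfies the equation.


The equation is x³ - 14y³ = -7. For fixed y, x³ = 14·y³ − 7, so a solution requires the RHS to be a perfect cube.
Strategy: iterate y from -40 to 40, compute RHS = 14·y³ − 7, and check whether it is a (positive or negative) perfect cube.
Check small values of y:
  y = 0: RHS = -7 is not a perfect cube.
  y = 1: RHS = 7 is not a perfect cube.
  y = -1: RHS = -21 is not a perfect cube.
  y = 2: RHS = 105 is not a perfect cube.
  y = -2: RHS = -119 is not a perfect cube.
  y = 3: RHS = 371 is not a perfect cube.
  y = -3: RHS = -385 is not a perfect cube.
Continuing the search up to |y| = 40 finds no solutions either.
No (x, y) in the scanned range satisfies the equation.

No integer solutions with |y| ≤ 40.


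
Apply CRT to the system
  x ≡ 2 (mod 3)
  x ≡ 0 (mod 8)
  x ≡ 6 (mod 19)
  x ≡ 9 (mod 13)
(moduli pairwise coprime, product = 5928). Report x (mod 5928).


Product of moduli M = 3 · 8 · 19 · 13 = 5928.
Merge one congruence at a time:
  Start: x ≡ 2 (mod 3).
  Combine with x ≡ 0 (mod 8); new modulus lcm = 24.
    Write x = 2 + 3·t and substitute into x ≡ 0 (mod 8): 3·t ≡ 0 − 2 = -2 (mod 8).
    Reduce coefficients mod 8: 3·t ≡ 6 (mod 8).
    The inverse of 3 mod 8 is 3 (since 3·3 = 9 = 1·8 + 1), so t ≡ 3·6 = 18 ≡ 2 (mod 8).
    Then x = 2 + 3·2 = 8, valid modulo lcm(3, 8) = 24: x ≡ 8 (mod 24).
  Combine with x ≡ 6 (mod 19); new modulus lcm = 456.
    Write x = 8 + 24·t and substitute into x ≡ 6 (mod 19): 24·t ≡ 6 − 8 = -2 (mod 19).
    Reduce coefficients mod 19: 5·t ≡ 17 (mod 19).
    The inverse of 5 mod 19 is 4 (since 5·4 = 20 = 1·19 + 1), so t ≡ 4·17 = 68 ≡ 11 (mod 19).
    Then x = 8 + 24·11 = 272, valid modulo lcm(24, 19) = 456: x ≡ 272 (mod 456).
  Combine with x ≡ 9 (mod 13); new modulus lcm = 5928.
    Write x = 272 + 456·t and substitute into x ≡ 9 (mod 13): 456·t ≡ 9 − 272 = -263 (mod 13).
    Reduce coefficients mod 13: 1·t ≡ 10 (mod 13).
    So t ≡ 10 (mod 13).
    Then x = 272 + 456·10 = 4832, valid modulo lcm(456, 13) = 5928: x ≡ 4832 (mod 5928).
Verify against each original: 4832 mod 3 = 2, 4832 mod 8 = 0, 4832 mod 19 = 6, 4832 mod 13 = 9.

x ≡ 4832 (mod 5928).
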